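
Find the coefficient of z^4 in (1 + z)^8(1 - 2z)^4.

54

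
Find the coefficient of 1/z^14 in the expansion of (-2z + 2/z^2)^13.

5857280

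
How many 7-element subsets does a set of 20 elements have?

77520

C(20,7) = (20·19·18·17·16·15·14) / 7! = 390700800 / 5040 = 77520.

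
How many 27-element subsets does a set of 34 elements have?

5379616

C(34,27) = C(34,7) by symmetry.
C(34,7) = (34·33·32·31·30·29·28) / 7! = 27113264640 / 5040 = 5379616.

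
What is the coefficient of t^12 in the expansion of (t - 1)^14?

91

The general term is C(14,j)·(t)^j·(-1)^(14-j); the t^12 term has j = 12.
C(14,12) = 91.
Coefficient = C(14,12) = 91.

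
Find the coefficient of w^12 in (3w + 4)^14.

The general term is C(14,j)·(3w)^j·(4)^(14-j); the w^12 term has j = 12.
C(14,12) = 91.
Coefficient = C(14,12) · 3^12 · 4^2 = 91 · 531441 · 16 = 773778096.

773778096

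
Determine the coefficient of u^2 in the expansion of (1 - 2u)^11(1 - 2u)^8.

684

(1 - 2u)^11(1 - 2u)^8 = (1 - 2u)^19, so the coefficient of u^2 is C(19,2)·(-2)^2 = 171·4 = 684.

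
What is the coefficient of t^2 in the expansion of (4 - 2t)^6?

The general term is C(6,j)·(4)^j·(-2t)^(6-j); the t^2 term has j = 4.
C(6,4) = 15.
Coefficient = C(6,4) · 4^4 · (-2)^2 = 15 · 256 · 4 = 15360.

15360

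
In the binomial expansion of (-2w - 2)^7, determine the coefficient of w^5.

The general term is C(7,j)·(-2w)^j·(-2)^(7-j); the w^5 term has j = 5.
C(7,5) = 21.
Coefficient = C(7,5) · (-2)^5 · (-2)^2 = 21 · (-32) · 4 = -2688.

-2688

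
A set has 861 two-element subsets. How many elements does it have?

42

n(n−1)/2 = 861 ⇒ n(n−1) = 1722. Since 42·41 = 1722, n = 42.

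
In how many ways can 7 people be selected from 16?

11440

This is C(16,7) = 11440.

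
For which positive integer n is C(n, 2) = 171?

n(n−1)/2 = 171 ⇒ n(n−1) = 342. Since 19·18 = 342, n = 19.

19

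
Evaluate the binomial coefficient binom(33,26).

4272048

C(33,26) = C(33,7) by symmetry.
C(33,7) = (33·32·31·30·29·28·27) / 7! = 21531121920 / 5040 = 4272048.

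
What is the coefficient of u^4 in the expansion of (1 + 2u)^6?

240

The general term is C(6,j)·(1)^j·(2u)^(6-j); the u^4 term has j = 2.
C(6,2) = 15.
Coefficient = C(6,2) · 2^4 = 15 · 16 = 240.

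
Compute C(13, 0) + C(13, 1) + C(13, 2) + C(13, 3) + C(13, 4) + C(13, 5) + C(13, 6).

4096

1 + 13 + 78 + 286 + 715 + 1287 + 1716 = 4096.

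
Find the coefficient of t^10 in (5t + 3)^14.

The general term is C(14,j)·(5t)^j·(3)^(14-j); the t^10 term has j = 10.
C(14,10) = 1001.
Coefficient = C(14,10) · 5^10 · 3^4 = 1001 · 9765625 · 81 = 791806640625.

791806640625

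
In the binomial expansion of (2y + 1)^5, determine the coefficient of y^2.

40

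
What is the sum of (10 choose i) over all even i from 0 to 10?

Even-i terms of row 10 sum to 2^9 = 512.

512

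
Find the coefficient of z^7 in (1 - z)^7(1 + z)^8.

Coefficient of z^7 = Σ_{j} C(7,j)·(-1)^j·C(8,7-j)·1^(7-j) for j from 0 to 7.
= 8 + (-196) + 1176 + (-2450) + 1960 + (-588) + 56 + (-1) = -35.

-35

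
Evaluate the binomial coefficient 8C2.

28

C(8,2) = (8·7) / 2! = 56 / 2 = 28.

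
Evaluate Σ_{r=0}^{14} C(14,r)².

Σ C(14,r)² is the coefficient of x^14 in (1+x)^14(1+x)^14 = (1+x)^28, i.e. C(28,14) = 40116600.

40116600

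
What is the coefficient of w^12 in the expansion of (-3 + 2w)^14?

The general term is C(14,j)·(-3)^j·(2w)^(14-j); the w^12 term has j = 2.
C(14,2) = 91.
Coefficient = C(14,2) · (-3)^2 · 2^12 = 91 · 9 · 4096 = 3354624.

3354624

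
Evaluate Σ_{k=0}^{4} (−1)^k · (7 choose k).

The partial alternating sum Σ_{k=0}^{4} (−1)^k C(7,k) = (−1)^4 C(6,4) = 15.

15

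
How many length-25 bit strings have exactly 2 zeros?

300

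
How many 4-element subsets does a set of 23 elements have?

8855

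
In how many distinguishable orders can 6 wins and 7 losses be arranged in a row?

1716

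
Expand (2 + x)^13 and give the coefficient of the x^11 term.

312

The general term is C(13,j)·(2)^j·(x)^(13-j); the x^11 term has j = 2.
C(13,2) = 78.
Coefficient = C(13,2) · 2^2 = 78 · 4 = 312.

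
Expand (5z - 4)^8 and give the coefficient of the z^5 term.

-11200000

The general term is C(8,j)·(5z)^j·(-4)^(8-j); the z^5 term has j = 5.
C(8,5) = 56.
Coefficient = C(8,5) · 5^5 · (-4)^3 = 56 · 3125 · (-64) = -11200000.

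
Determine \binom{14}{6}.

3003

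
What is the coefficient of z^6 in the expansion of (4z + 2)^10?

The general term is C(10,j)·(4z)^j·(2)^(10-j); the z^6 term has j = 6.
C(10,6) = 210.
Coefficient = C(10,6) · 4^6 · 2^4 = 210 · 4096 · 16 = 13762560.

13762560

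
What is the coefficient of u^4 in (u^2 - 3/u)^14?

General term: C(14,j)·(u^2)^j·(-3/u)^(14-j), with u-exponent 2j − 1(14−j) = 3j − 14.
Set 3j − 14 = 4: j = 6.
C(14,6) = 3003; 1^6 = 1; (-3)^8 = 6561.
Coefficient = 3003 · 1 · 6561 = 19702683.

19702683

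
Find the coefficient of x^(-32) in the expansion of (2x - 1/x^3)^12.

General term: C(12,j)·(2x)^j·(-1/x^3)^(12-j), with x-exponent 1j − 3(12−j) = 4j − 36.
Set 4j − 36 = -32: j = 1.
C(12,1) = 12; 2^1 = 2; (-1)^11 = -1.
Coefficient = 12 · 2 · (-1) = -24.

-24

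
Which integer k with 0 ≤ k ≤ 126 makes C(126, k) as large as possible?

63

C(126,k) is maximized at k = 126/2 = 63.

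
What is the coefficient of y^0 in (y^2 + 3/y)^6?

1215

General term: C(6,j)·(y^2)^j·(3/y)^(6-j), with y-exponent 2j − 1(6−j) = 3j − 6.
Set 3j − 6 = 0: j = 2.
C(6,2) = 15; 1^2 = 1; 3^4 = 81.
Coefficient = 15 · 1 · 81 = 1215.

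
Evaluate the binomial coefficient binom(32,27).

201376

C(32,27) = C(32,5) by symmetry.
C(32,5) = (32·31·30·29·28) / 5! = 24165120 / 120 = 201376.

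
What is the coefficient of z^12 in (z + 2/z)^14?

General term: C(14,j)·(z)^j·(2/z)^(14-j), with z-exponent 1j − 1(14−j) = 2j − 14.
Set 2j − 14 = 12: j = 13.
C(14,13) = 14; 1^13 = 1; 2^1 = 2.
Coefficient = 14 · 1 · 2 = 28.

28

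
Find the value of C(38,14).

C(38,14) = (38·37·36·35·34·33·32·31·30·29·28·27·26·25) / 14! = 842975203103953920000 / 87178291200 = 9669554100.

9669554100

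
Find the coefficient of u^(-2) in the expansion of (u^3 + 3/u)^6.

1458

General term: C(6,j)·(u^3)^j·(3/u)^(6-j), with u-exponent 3j − 1(6−j) = 4j − 6.
Set 4j − 6 = -2: j = 1.
C(6,1) = 6; 1^1 = 1; 3^5 = 243.
Coefficient = 6 · 1 · 243 = 1458.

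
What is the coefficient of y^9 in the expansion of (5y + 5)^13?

872802734375

The general term is C(13,j)·(5y)^j·(5)^(13-j); the y^9 term has j = 9.
C(13,9) = 715.
Coefficient = C(13,9) · 5^9 · 5^4 = 715 · 1953125 · 625 = 872802734375.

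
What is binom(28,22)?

C(28,22) = C(28,6) by symmetry.
C(28,6) = (28·27·26·25·24·23) / 6! = 271252800 / 720 = 376740.

376740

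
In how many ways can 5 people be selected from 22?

26334

This is C(22,5) = 26334.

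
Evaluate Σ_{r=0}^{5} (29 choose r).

146596

1 + 29 + 406 + 3654 + 23751 + 118755 = 146596.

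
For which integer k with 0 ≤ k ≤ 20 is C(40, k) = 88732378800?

C(40,k) increases on 0 ≤ k ≤ 20. C(40,16) = 62852101650 and C(40,17) = 88732378800, so k = 17.

17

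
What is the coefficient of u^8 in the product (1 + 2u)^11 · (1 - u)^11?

Coefficient of u^8 = Σ_{j} C(11,j)·2^j·C(11,8-j)·(-1)^(8-j) for j from 0 to 8.
= 165 + (-7260) + 101640 + (-609840) + 1742400 + (-2439360) + 1626240 + (-464640) + 42240 = -8415.

-8415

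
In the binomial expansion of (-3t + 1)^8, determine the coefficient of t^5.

The general term is C(8,j)·(-3t)^j·(1)^(8-j); the t^5 term has j = 5.
C(8,5) = 56.
Coefficient = C(8,5) · (-3)^5 = 56 · (-243) = -13608.

-13608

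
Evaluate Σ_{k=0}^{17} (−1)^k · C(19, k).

The partial alternating sum Σ_{k=0}^{17} (−1)^k C(19,k) = (−1)^17 C(18,17) = -18.

-18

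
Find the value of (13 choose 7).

1716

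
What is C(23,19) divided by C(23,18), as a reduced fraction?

5/19

C(n,k+1)/C(n,k) = (n−k)/(k+1) = (23−18)/(18+1) = 5/19.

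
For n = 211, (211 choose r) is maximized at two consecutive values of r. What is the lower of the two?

For odd n = 211, C(211,r) peaks at r = (n−1)/2 and (n+1)/2; the lower is 105.

105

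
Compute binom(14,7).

C(14,7) = (14·13·12·11·10·9·8) / 7! = 17297280 / 5040 = 3432.

3432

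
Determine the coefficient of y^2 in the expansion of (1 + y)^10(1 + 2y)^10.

Coefficient of y^2 = Σ_{j} C(10,j)·1^j·C(10,2-j)·2^(2-j) for j from 0 to 2.
= 180 + 200 + 45 = 425.

425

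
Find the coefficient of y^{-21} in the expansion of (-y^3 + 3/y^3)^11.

General term: C(11,j)·(-y^3)^j·(3/y^3)^(11-j), with y-exponent 3j − 3(11−j) = 6j − 33.
Set 6j − 33 = -21: j = 2.
C(11,2) = 55; (-1)^2 = 1; 3^9 = 19683.
Coefficient = 55 · 1 · 19683 = 1082565.

1082565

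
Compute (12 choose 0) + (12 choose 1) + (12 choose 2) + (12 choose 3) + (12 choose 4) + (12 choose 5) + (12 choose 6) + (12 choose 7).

3302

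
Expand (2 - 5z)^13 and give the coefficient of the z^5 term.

-1029600000

The general term is C(13,j)·(2)^j·(-5z)^(13-j); the z^5 term has j = 8.
C(13,8) = 1287.
Coefficient = C(13,8) · 2^8 · (-5)^5 = 1287 · 256 · (-3125) = -1029600000.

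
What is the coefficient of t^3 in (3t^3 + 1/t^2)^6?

General term: C(6,j)·(3t^3)^j·(1/t^2)^(6-j), with t-exponent 3j − 2(6−j) = 5j − 12.
Set 5j − 12 = 3: j = 3.
C(6,3) = 20; 3^3 = 27; 1^3 = 1.
Coefficient = 20 · 27 · 1 = 540.

540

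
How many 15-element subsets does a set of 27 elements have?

C(27,15) = C(27,12) by symmetry.
C(27,12) = (27·26·25·24·23·22·21·20·19·18·17·16) / 12! = 8326896754176000 / 479001600 = 17383860.

17383860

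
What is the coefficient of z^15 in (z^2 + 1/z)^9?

9

General term: C(9,j)·(z^2)^j·(1/z)^(9-j), with z-exponent 2j − 1(9−j) = 3j − 9.
Set 3j − 9 = 15: j = 8.
C(9,8) = 9; 1^8 = 1; 1^1 = 1.
Coefficient = 9 · 1 · 1 = 9.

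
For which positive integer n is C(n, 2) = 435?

30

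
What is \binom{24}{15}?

1307504

C(24,15) = C(24,9) by symmetry.
C(24,9) = (24·23·22·21·20·19·18·17·16) / 9! = 474467051520 / 362880 = 1307504.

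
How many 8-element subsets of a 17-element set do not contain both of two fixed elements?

All 8-subsets: C(17,8) = 24310. Those containing both fixed elements: C(15,6) = 5005.
24310 − 5005 = 19305.

19305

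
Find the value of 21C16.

20349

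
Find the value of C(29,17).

51895935

C(29,17) = C(29,12) by symmetry.
C(29,12) = (29·28·27·26·25·24·23·22·21·20·19·18) / 12! = 24858235898496000 / 479001600 = 51895935.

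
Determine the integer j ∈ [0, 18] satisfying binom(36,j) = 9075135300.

C(36,j) increases on 0 ≤ j ≤ 18. C(36,17) = 8597496600 and C(36,18) = 9075135300, so j = 18.

18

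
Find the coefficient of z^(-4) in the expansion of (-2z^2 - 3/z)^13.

General term: C(13,j)·(-2z^2)^j·(-3/z)^(13-j), with z-exponent 2j − 1(13−j) = 3j − 13.
Set 3j − 13 = -4: j = 3.
C(13,3) = 286; (-2)^3 = -8; (-3)^10 = 59049.
Coefficient = 286 · (-8) · 59049 = -135104112.

-135104112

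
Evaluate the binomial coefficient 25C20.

53130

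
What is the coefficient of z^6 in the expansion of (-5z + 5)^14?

The general term is C(14,j)·(-5z)^j·(5)^(14-j); the z^6 term has j = 6.
C(14,6) = 3003.
Coefficient = C(14,6) · (-5)^6 · 5^8 = 3003 · 15625 · 390625 = 18328857421875.

18328857421875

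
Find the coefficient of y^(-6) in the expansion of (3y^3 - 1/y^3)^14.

General term: C(14,j)·(3y^3)^j·(-1/y^3)^(14-j), with y-exponent 3j − 3(14−j) = 6j − 42.
Set 6j − 42 = -6: j = 6.
C(14,6) = 3003; 3^6 = 729; (-1)^8 = 1.
Coefficient = 3003 · 729 · 1 = 2189187.

2189187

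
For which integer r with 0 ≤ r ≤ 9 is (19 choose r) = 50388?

7

C(19,r) increases on 0 ≤ r ≤ 9. C(19,6) = 27132 and C(19,7) = 50388, so r = 7.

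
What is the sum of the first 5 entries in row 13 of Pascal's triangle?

1 + 13 + 78 + 286 + 715 = 1093.

1093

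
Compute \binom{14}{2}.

C(14,2) = (14·13) / 2! = 182 / 2 = 91.

91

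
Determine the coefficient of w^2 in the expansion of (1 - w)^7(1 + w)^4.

-1

Coefficient of w^2 = Σ_{j} C(7,j)·(-1)^j·C(4,2-j)·1^(2-j) for j from 0 to 2.
= 6 + (-28) + 21 = -1.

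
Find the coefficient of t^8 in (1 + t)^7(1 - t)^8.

35

Coefficient of t^8 = Σ_{j} C(7,j)·1^j·C(8,8-j)·(-1)^(8-j) for j from 0 to 7.
= 1 + (-56) + 588 + (-1960) + 2450 + (-1176) + 196 + (-8) = 35.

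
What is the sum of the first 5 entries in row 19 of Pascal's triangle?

5036

1 + 19 + 171 + 969 + 3876 = 5036.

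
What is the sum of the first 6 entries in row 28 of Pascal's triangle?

122438

1 + 28 + 378 + 3276 + 20475 + 98280 = 122438.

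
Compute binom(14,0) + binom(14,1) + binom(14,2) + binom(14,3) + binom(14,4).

1 + 14 + 91 + 364 + 1001 = 1471.

1471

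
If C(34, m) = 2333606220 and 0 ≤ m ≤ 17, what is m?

C(34,m) increases on 0 ≤ m ≤ 17. C(34,16) = 2203961430 and C(34,17) = 2333606220, so m = 17.

17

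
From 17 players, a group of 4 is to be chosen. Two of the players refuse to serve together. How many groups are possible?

2275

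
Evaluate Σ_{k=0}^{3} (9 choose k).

130

1 + 9 + 36 + 84 = 130.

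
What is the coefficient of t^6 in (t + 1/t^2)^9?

9

General term: C(9,j)·(t)^j·(1/t^2)^(9-j), with t-exponent 1j − 2(9−j) = 3j − 18.
Set 3j − 18 = 6: j = 8.
C(9,8) = 9; 1^8 = 1; 1^1 = 1.
Coefficient = 9 · 1 · 1 = 9.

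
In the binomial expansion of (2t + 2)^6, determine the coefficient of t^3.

1280

The general term is C(6,j)·(2t)^j·(2)^(6-j); the t^3 term has j = 3.
C(6,3) = 20.
Coefficient = C(6,3) · 2^3 · 2^3 = 20 · 8 · 8 = 1280.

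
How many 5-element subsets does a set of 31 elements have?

169911

C(31,5) = (31·30·29·28·27) / 5! = 20389320 / 120 = 169911.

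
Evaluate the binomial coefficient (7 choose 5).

21

C(7,5) = C(7,2) by symmetry.
C(7,2) = (7·6) / 2! = 42 / 2 = 21.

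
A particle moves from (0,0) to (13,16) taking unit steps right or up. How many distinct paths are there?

Each path is a sequence of 29 steps with 13 rights: C(29,13) = 67863915.

67863915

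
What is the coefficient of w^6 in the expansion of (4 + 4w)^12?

The general term is C(12,j)·(4)^j·(4w)^(12-j); the w^6 term has j = 6.
C(12,6) = 924.
Coefficient = C(12,6) · 4^6 · 4^6 = 924 · 4096 · 4096 = 15502147584.

15502147584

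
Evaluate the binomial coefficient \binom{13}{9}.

715

C(13,9) = C(13,4) by symmetry.
C(13,4) = (13·12·11·10) / 4! = 17160 / 24 = 715.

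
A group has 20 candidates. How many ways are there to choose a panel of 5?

This is C(20,5) = 15504.

15504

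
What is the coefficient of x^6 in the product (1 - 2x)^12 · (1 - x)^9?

756564

Coefficient of x^6 = Σ_{j} C(12,j)·(-2)^j·C(9,6-j)·(-1)^(6-j) for j from 0 to 6.
= 84 + 3024 + 33264 + 147840 + 285120 + 228096 + 59136 = 756564.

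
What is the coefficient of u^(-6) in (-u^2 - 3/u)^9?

-59049

General term: C(9,j)·(-u^2)^j·(-3/u)^(9-j), with u-exponent 2j − 1(9−j) = 3j − 9.
Set 3j − 9 = -6: j = 1.
C(9,1) = 9; (-1)^1 = -1; (-3)^8 = 6561.
Coefficient = 9 · (-1) · 6561 = -59049.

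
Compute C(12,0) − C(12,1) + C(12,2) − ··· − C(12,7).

The partial alternating sum Σ_{k=0}^{7} (−1)^k C(12,k) = (−1)^7 C(11,7) = -330.

-330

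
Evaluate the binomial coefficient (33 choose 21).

354817320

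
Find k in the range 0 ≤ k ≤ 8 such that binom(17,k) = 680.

C(17,k) increases on 0 ≤ k ≤ 8. C(17,2) = 136 and C(17,3) = 680, so k = 3.

3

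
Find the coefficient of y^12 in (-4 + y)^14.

The general term is C(14,j)·(-4)^j·(y)^(14-j); the y^12 term has j = 2.
C(14,2) = 91.
Coefficient = C(14,2) · (-4)^2 = 91 · 16 = 1456.

1456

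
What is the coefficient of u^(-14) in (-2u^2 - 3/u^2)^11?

General term: C(11,j)·(-2u^2)^j·(-3/u^2)^(11-j), with u-exponent 2j − 2(11−j) = 4j − 22.
Set 4j − 22 = -14: j = 2.
C(11,2) = 55; (-2)^2 = 4; (-3)^9 = -19683.
Coefficient = 55 · 4 · (-19683) = -4330260.

-4330260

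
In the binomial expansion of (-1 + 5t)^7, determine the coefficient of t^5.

The general term is C(7,j)·(-1)^j·(5t)^(7-j); the t^5 term has j = 2.
C(7,2) = 21.
Coefficient = C(7,2) · 5^5 = 21 · 3125 = 65625.

65625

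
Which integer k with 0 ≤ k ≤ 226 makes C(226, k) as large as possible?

C(226,k) is maximized at k = 226/2 = 113.

113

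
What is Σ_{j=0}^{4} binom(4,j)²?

70

By Vandermonde's identity, Σ C(4,j)² = C(8,4) = 70.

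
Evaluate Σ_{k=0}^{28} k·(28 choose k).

3758096384

Since k·C(28,k) = 28·C(27,k−1), the sum is 28·2^27 = 28·134217728 = 3758096384.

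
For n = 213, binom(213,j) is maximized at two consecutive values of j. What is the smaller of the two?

106

For odd n = 213, C(213,j) peaks at j = (n−1)/2 and (n+1)/2; the smaller is 106.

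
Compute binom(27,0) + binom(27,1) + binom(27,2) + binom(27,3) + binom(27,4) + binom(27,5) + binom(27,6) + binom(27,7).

1285624

1 + 27 + 351 + 2925 + 17550 + 80730 + 296010 + 888030 = 1285624.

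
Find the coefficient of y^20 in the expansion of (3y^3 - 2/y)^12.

51963120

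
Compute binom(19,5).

11628

C(19,5) = (19·18·17·16·15) / 5! = 1395360 / 120 = 11628.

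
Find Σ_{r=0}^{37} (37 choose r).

137438953472

The entries of row 37 sum to 2^37 = 137438953472.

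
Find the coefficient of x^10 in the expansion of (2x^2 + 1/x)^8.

General term: C(8,j)·(2x^2)^j·(1/x)^(8-j), with x-exponent 2j − 1(8−j) = 3j − 8.
Set 3j − 8 = 10: j = 6.
C(8,6) = 28; 2^6 = 64; 1^2 = 1.
Coefficient = 28 · 64 · 1 = 1792.

1792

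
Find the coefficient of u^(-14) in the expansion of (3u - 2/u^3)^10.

1088640

General term: C(10,j)·(3u)^j·(-2/u^3)^(10-j), with u-exponent 1j − 3(10−j) = 4j − 30.
Set 4j − 30 = -14: j = 4.
C(10,4) = 210; 3^4 = 81; (-2)^6 = 64.
Coefficient = 210 · 81 · 64 = 1088640.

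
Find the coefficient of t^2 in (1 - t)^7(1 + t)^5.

-4

Coefficient of t^2 = Σ_{j} C(7,j)·(-1)^j·C(5,2-j)·1^(2-j) for j from 0 to 2.
= 10 + (-35) + 21 = -4.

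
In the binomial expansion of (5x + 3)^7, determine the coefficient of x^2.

The general term is C(7,j)·(5x)^j·(3)^(7-j); the x^2 term has j = 2.
C(7,2) = 21.
Coefficient = C(7,2) · 5^2 · 3^5 = 21 · 25 · 243 = 127575.

127575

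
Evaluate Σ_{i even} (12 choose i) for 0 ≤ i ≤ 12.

Even-i terms of row 12 sum to 2^11 = 2048.

2048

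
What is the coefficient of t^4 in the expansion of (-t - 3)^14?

59108049

The general term is C(14,j)·(-t)^j·(-3)^(14-j); the t^4 term has j = 4.
C(14,4) = 1001.
Coefficient = C(14,4) · (-3)^10 = 1001 · 59049 = 59108049.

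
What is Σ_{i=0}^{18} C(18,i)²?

Σ C(18,i)² is the coefficient of x^18 in (1+x)^18(1+x)^18 = (1+x)^36, i.e. C(36,18) = 9075135300.

9075135300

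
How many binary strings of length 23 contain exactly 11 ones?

Choose the 11 positions: C(23,11) = 1352078.

1352078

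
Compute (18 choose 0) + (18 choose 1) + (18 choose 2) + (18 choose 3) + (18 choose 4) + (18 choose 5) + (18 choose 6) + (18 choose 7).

1 + 18 + 153 + 816 + 3060 + 8568 + 18564 + 31824 = 63004.

63004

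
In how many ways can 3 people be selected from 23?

1771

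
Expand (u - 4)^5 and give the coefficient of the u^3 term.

160

The general term is C(5,j)·(u)^j·(-4)^(5-j); the u^3 term has j = 3.
C(5,3) = 10.
Coefficient = C(5,3) · (-4)^2 = 10 · 16 = 160.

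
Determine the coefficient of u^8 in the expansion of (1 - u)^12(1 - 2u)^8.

Coefficient of u^8 = Σ_{j} C(12,j)·(-1)^j·C(8,8-j)·(-2)^(8-j) for j from 0 to 8.
= 256 + 12288 + 118272 + 394240 + 554400 + 354816 + 103488 + 12672 + 495 = 1550927.

1550927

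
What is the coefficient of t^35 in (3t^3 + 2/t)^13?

13817466

General term: C(13,j)·(3t^3)^j·(2/t)^(13-j), with t-exponent 3j − 1(13−j) = 4j − 13.
Set 4j − 13 = 35: j = 12.
C(13,12) = 13; 3^12 = 531441; 2^1 = 2.
Coefficient = 13 · 531441 · 2 = 13817466.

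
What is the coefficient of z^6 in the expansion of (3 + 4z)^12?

The general term is C(12,j)·(3)^j·(4z)^(12-j); the z^6 term has j = 6.
C(12,6) = 924.
Coefficient = C(12,6) · 3^6 · 4^6 = 924 · 729 · 4096 = 2759049216.

2759049216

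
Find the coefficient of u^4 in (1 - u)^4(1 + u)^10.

-39

Coefficient of u^4 = Σ_{j} C(4,j)·(-1)^j·C(10,4-j)·1^(4-j) for j from 0 to 4.
= 210 + (-480) + 270 + (-40) + 1 = -39.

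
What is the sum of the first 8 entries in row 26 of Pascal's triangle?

1 + 26 + 325 + 2600 + 14950 + 65780 + 230230 + 657800 = 971712.

971712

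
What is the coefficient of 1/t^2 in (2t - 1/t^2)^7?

General term: C(7,j)·(2t)^j·(-1/t^2)^(7-j), with t-exponent 1j − 2(7−j) = 3j − 14.
Set 3j − 14 = -2: j = 4.
C(7,4) = 35; 2^4 = 16; (-1)^3 = -1.
Coefficient = 35 · 16 · (-1) = -560.

-560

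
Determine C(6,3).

20

C(6,3) = (6·5·4) / 3! = 120 / 6 = 20.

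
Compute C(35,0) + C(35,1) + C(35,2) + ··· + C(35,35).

34359738368

Setting x = 1 in (1+x)^35 gives Σ C(35,k) = 2^35 = 34359738368.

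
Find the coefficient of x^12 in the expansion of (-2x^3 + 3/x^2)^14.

General term: C(14,j)·(-2x^3)^j·(3/x^2)^(14-j), with x-exponent 3j − 2(14−j) = 5j − 28.
Set 5j − 28 = 12: j = 8.
C(14,8) = 3003; (-2)^8 = 256; 3^6 = 729.
Coefficient = 3003 · 256 · 729 = 560431872.

560431872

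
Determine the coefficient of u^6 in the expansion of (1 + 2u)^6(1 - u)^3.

48

Coefficient of u^6 = Σ_{j} C(6,j)·2^j·C(3,6-j)·(-1)^(6-j) for j from 3 to 6.
= (-160) + 720 + (-576) + 64 = 48.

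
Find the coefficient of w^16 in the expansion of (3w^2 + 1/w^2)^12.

General term: C(12,j)·(3w^2)^j·(1/w^2)^(12-j), with w-exponent 2j − 2(12−j) = 4j − 24.
Set 4j − 24 = 16: j = 10.
C(12,10) = 66; 3^10 = 59049; 1^2 = 1.
Coefficient = 66 · 59049 · 1 = 3897234.

3897234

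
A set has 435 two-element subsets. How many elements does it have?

n(n−1)/2 = 435 ⇒ n(n−1) = 870. Since 30·29 = 870, n = 30.

30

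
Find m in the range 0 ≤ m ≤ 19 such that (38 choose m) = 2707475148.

C(38,m) increases on 0 ≤ m ≤ 19. C(38,11) = 1203322288 and C(38,12) = 2707475148, so m = 12.

12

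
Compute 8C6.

C(8,6) = C(8,2) by symmetry.
C(8,2) = (8·7) / 2! = 56 / 2 = 28.

28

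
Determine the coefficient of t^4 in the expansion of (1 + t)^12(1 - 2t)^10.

Coefficient of t^4 = Σ_{j} C(12,j)·1^j·C(10,4-j)·(-2)^(4-j) for j from 0 to 4.
= 3360 + (-11520) + 11880 + (-4400) + 495 = -185.

-185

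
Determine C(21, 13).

C(21,13) = C(21,8) by symmetry.
C(21,8) = (21·20·19·18·17·16·15·14) / 8! = 8204716800 / 40320 = 203490.

203490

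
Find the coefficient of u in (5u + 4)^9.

The general term is C(9,j)·(5u)^j·(4)^(9-j); the u^1 term has j = 1.
C(9,1) = 9.
Coefficient = C(9,1) · 5^1 · 4^8 = 9 · 5 · 65536 = 2949120.

2949120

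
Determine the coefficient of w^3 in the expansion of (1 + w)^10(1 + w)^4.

(1 + w)^10(1 + w)^4 = (1 + w)^14, so the coefficient of w^3 is C(14,3)·1^3 = 364·1 = 364.

364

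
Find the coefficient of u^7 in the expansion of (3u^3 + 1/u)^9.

10206

General term: C(9,j)·(3u^3)^j·(1/u)^(9-j), with u-exponent 3j − 1(9−j) = 4j − 9.
Set 4j − 9 = 7: j = 4.
C(9,4) = 126; 3^4 = 81; 1^5 = 1.
Coefficient = 126 · 81 · 1 = 10206.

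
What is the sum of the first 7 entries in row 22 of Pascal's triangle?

1 + 22 + 231 + 1540 + 7315 + 26334 + 74613 = 110056.

110056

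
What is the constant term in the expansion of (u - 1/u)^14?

-3432

General term: C(14,j)·(u)^j·(-1/u)^(14-j), with u-exponent 1j − 1(14−j) = 2j − 14.
Set 2j − 14 = 0: j = 7.
C(14,7) = 3432; 1^7 = 1; (-1)^7 = -1.
Coefficient = 3432 · 1 · (-1) = -3432.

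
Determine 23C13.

1144066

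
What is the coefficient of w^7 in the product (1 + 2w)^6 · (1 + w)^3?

1008

Coefficient of w^7 = Σ_{j} C(6,j)·2^j·C(3,7-j)·1^(7-j) for j from 4 to 6.
= 240 + 576 + 192 = 1008.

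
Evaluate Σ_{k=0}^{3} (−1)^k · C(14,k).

-286

The partial alternating sum Σ_{k=0}^{3} (−1)^k C(14,k) = (−1)^3 C(13,3) = -286.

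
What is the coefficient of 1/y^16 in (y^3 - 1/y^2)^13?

-78

General term: C(13,j)·(y^3)^j·(-1/y^2)^(13-j), with y-exponent 3j − 2(13−j) = 5j − 26.
Set 5j − 26 = -16: j = 2.
C(13,2) = 78; 1^2 = 1; (-1)^11 = -1.
Coefficient = 78 · 1 · (-1) = -78.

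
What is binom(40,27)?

12033222880

C(40,27) = C(40,13) by symmetry.
C(40,13) = (40·39·38·37·36·35·34·33·32·31·30·29·28) / 13! = 74931129164795904000 / 6227020800 = 12033222880.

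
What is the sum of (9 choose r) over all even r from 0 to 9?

Half of (1+1)^9 + (1−1)^9 gives the even-index sum: 2^8 = 256.

256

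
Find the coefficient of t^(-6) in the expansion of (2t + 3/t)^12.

General term: C(12,j)·(2t)^j·(3/t)^(12-j), with t-exponent 1j − 1(12−j) = 2j − 12.
Set 2j − 12 = -6: j = 3.
C(12,3) = 220; 2^3 = 8; 3^9 = 19683.
Coefficient = 220 · 8 · 19683 = 34642080.

34642080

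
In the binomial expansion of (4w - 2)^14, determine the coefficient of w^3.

-47710208

The general term is C(14,j)·(4w)^j·(-2)^(14-j); the w^3 term has j = 3.
C(14,3) = 364.
Coefficient = C(14,3) · 4^3 · (-2)^11 = 364 · 64 · (-2048) = -47710208.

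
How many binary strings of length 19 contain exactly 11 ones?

Choose the 11 positions: C(19,11) = 75582.

75582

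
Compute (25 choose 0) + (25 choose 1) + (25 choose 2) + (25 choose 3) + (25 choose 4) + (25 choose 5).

1 + 25 + 300 + 2300 + 12650 + 53130 = 68406.

68406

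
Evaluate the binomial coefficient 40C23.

88732378800

C(40,23) = C(40,17) by symmetry.
C(40,17) = (40·39·38·37·36·35·34·33·32·31·30·29·28·27·26·25·24) / 17! = 31560991604212034764800000 / 355687428096000 = 88732378800.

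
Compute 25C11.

4457400

C(25,11) = (25·24·23·22·21·20·19·18·17·16·15) / 11! = 177925144320000 / 39916800 = 4457400.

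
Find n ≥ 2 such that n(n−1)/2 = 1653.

n(n−1)/2 = 1653 ⇒ n(n−1) = 3306. Since 58·57 = 3306, n = 58.

58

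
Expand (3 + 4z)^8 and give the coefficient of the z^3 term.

870912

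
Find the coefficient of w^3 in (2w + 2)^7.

The general term is C(7,j)·(2w)^j·(2)^(7-j); the w^3 term has j = 3.
C(7,3) = 35.
Coefficient = C(7,3) · 2^3 · 2^4 = 35 · 8 · 16 = 4480.

4480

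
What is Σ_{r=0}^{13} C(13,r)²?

10400600

Σ C(13,r)² is the coefficient of x^13 in (1+x)^13(1+x)^13 = (1+x)^26, i.e. C(26,13) = 10400600.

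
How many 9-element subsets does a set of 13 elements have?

715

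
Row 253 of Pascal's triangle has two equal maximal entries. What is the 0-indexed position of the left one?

126

For odd n = 253, C(253,j) peaks at j = (n−1)/2 and (n+1)/2; the lesser is 126.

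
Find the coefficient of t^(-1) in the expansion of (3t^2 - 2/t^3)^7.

General term: C(7,j)·(3t^2)^j·(-2/t^3)^(7-j), with t-exponent 2j − 3(7−j) = 5j − 21.
Set 5j − 21 = -1: j = 4.
C(7,4) = 35; 3^4 = 81; (-2)^3 = -8.
Coefficient = 35 · 81 · (-8) = -22680.

-22680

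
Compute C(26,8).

C(26,8) = (26·25·24·23·22·21·20·19) / 8! = 62990928000 / 40320 = 1562275.

1562275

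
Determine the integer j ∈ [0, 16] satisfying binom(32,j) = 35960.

4

C(32,j) increases on 0 ≤ j ≤ 16. C(32,3) = 4960 and C(32,4) = 35960, so j = 4.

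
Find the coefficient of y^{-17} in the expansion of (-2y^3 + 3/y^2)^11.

General term: C(11,j)·(-2y^3)^j·(3/y^2)^(11-j), with y-exponent 3j − 2(11−j) = 5j − 22.
Set 5j − 22 = -17: j = 1.
C(11,1) = 11; (-2)^1 = -2; 3^10 = 59049.
Coefficient = 11 · (-2) · 59049 = -1299078.

-1299078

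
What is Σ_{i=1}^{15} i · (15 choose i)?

245760

Differentiating (1+x)^15 and setting x=1: Σ i·C(15,i) = 15·2^14 = 245760.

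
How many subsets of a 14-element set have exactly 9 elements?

2002

Choose the 9 positions: C(14,9) = 2002.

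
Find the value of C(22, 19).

1540

C(22,19) = C(22,3) by symmetry.
C(22,3) = (22·21·20) / 3! = 9240 / 6 = 1540.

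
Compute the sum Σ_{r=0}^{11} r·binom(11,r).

11264

Differentiating (1+x)^11 and setting x=1: Σ r·C(11,r) = 11·2^10 = 11264.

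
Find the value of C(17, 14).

680

C(17,14) = C(17,3) by symmetry.
C(17,3) = (17·16·15) / 3! = 4080 / 6 = 680.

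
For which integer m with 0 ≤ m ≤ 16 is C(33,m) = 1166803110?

16

C(33,m) increases on 0 ≤ m ≤ 16. C(33,15) = 1037158320 and C(33,16) = 1166803110, so m = 16.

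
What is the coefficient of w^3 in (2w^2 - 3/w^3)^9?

-145152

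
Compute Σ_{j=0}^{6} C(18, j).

1 + 18 + 153 + 816 + 3060 + 8568 + 18564 = 31180.

31180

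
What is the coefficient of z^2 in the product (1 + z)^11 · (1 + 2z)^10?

455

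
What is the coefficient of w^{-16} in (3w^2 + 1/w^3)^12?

40095

General term: C(12,j)·(3w^2)^j·(1/w^3)^(12-j), with w-exponent 2j − 3(12−j) = 5j − 36.
Set 5j − 36 = -16: j = 4.
C(12,4) = 495; 3^4 = 81; 1^8 = 1.
Coefficient = 495 · 81 · 1 = 40095.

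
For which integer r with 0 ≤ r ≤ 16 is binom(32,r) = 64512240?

10

C(32,r) increases on 0 ≤ r ≤ 16. C(32,9) = 28048800 and C(32,10) = 64512240, so r = 10.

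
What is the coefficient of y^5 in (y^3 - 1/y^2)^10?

General term: C(10,j)·(y^3)^j·(-1/y^2)^(10-j), with y-exponent 3j − 2(10−j) = 5j − 20.
Set 5j − 20 = 5: j = 5.
C(10,5) = 252; 1^5 = 1; (-1)^5 = -1.
Coefficient = 252 · 1 · (-1) = -252.

-252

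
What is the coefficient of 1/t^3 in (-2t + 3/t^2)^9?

General term: C(9,j)·(-2t)^j·(3/t^2)^(9-j), with t-exponent 1j − 2(9−j) = 3j − 18.
Set 3j − 18 = -3: j = 5.
C(9,5) = 126; (-2)^5 = -32; 3^4 = 81.
Coefficient = 126 · (-32) · 81 = -326592.

-326592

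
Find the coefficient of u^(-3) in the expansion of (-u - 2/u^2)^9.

General term: C(9,j)·(-u)^j·(-2/u^2)^(9-j), with u-exponent 1j − 2(9−j) = 3j − 18.
Set 3j − 18 = -3: j = 5.
C(9,5) = 126; (-1)^5 = -1; (-2)^4 = 16.
Coefficient = 126 · (-1) · 16 = -2016.

-2016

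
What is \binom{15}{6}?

5005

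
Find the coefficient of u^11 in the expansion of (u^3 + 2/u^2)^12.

25344

General term: C(12,j)·(u^3)^j·(2/u^2)^(12-j), with u-exponent 3j − 2(12−j) = 5j − 24.
Set 5j − 24 = 11: j = 7.
C(12,7) = 792; 1^7 = 1; 2^5 = 32.
Coefficient = 792 · 1 · 32 = 25344.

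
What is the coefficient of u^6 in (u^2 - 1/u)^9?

126

General term: C(9,j)·(u^2)^j·(-1/u)^(9-j), with u-exponent 2j − 1(9−j) = 3j − 9.
Set 3j − 9 = 6: j = 5.
C(9,5) = 126; 1^5 = 1; (-1)^4 = 1.
Coefficient = 126 · 1 · 1 = 126.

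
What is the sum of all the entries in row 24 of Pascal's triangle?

16777216

The entries of row 24 sum to 2^24 = 16777216.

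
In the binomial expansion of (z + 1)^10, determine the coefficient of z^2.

The general term is C(10,j)·(z)^j·(1)^(10-j); the z^2 term has j = 2.
C(10,2) = 45.
Coefficient = C(10,2) = 45.

45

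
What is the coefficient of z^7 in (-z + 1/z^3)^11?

General term: C(11,j)·(-z)^j·(1/z^3)^(11-j), with z-exponent 1j − 3(11−j) = 4j − 33.
Set 4j − 33 = 7: j = 10.
C(11,10) = 11; (-1)^10 = 1; 1^1 = 1.
Coefficient = 11 · 1 · 1 = 11.

11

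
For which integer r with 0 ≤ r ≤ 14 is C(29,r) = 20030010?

10

C(29,r) increases on 0 ≤ r ≤ 14. C(29,9) = 10015005 and C(29,10) = 20030010, so r = 10.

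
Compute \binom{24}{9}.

C(24,9) = (24·23·22·21·20·19·18·17·16) / 9! = 474467051520 / 362880 = 1307504.

1307504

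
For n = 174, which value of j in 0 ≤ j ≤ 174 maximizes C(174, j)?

87

C(174,j) is maximized at j = 174/2 = 87.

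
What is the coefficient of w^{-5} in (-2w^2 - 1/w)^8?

16

General term: C(8,j)·(-2w^2)^j·(-1/w)^(8-j), with w-exponent 2j − 1(8−j) = 3j − 8.
Set 3j − 8 = -5: j = 1.
C(8,1) = 8; (-2)^1 = -2; (-1)^7 = -1.
Coefficient = 8 · (-2) · (-1) = 16.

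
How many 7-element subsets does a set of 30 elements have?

C(30,7) = (30·29·28·27·26·25·24) / 7! = 10260432000 / 5040 = 2035800.

2035800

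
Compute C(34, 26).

C(34,26) = C(34,8) by symmetry.
C(34,8) = (34·33·32·31·30·29·28·27) / 8! = 732058145280 / 40320 = 18156204.

18156204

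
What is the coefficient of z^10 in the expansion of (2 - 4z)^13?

The general term is C(13,j)·(2)^j·(-4z)^(13-j); the z^10 term has j = 3.
C(13,3) = 286.
Coefficient = C(13,3) · 2^3 · (-4)^10 = 286 · 8 · 1048576 = 2399141888.

2399141888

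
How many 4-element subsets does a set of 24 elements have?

10626

C(24,4) = (24·23·22·21) / 4! = 255024 / 24 = 10626.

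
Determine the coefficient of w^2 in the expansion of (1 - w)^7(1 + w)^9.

-6

Coefficient of w^2 = Σ_{j} C(7,j)·(-1)^j·C(9,2-j)·1^(2-j) for j from 0 to 2.
= 36 + (-63) + 21 = -6.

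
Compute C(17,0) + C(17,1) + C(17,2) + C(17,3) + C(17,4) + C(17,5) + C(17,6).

21778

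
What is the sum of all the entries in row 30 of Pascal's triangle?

The entries of row 30 sum to 2^30 = 1073741824.

1073741824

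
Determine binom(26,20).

C(26,20) = C(26,6) by symmetry.
C(26,6) = (26·25·24·23·22·21) / 6! = 165765600 / 720 = 230230.

230230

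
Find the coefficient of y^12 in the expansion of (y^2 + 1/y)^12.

General term: C(12,j)·(y^2)^j·(1/y)^(12-j), with y-exponent 2j − 1(12−j) = 3j − 12.
Set 3j − 12 = 12: j = 8.
C(12,8) = 495; 1^8 = 1; 1^4 = 1.
Coefficient = 495 · 1 · 1 = 495.

495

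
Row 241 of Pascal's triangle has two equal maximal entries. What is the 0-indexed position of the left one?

For odd n = 241, C(241,i) peaks at i = (n−1)/2 and (n+1)/2; the lower is 120.

120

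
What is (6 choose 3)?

20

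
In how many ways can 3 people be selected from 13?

This is C(13,3) = 286.

286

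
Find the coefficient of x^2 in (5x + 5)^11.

2685546875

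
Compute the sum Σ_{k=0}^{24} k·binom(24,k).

Since k·C(24,k) = 24·C(23,k−1), the sum is 24·2^23 = 24·8388608 = 201326592.

201326592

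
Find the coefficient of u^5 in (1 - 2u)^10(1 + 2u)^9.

-1152

Coefficient of u^5 = Σ_{j} C(10,j)·(-2)^j·C(9,5-j)·2^(5-j) for j from 0 to 5.
= 4032 + (-40320) + 120960 + (-138240) + 60480 + (-8064) = -1152.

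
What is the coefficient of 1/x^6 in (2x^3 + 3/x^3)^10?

General term: C(10,j)·(2x^3)^j·(3/x^3)^(10-j), with x-exponent 3j − 3(10−j) = 6j − 30.
Set 6j − 30 = -6: j = 4.
C(10,4) = 210; 2^4 = 16; 3^6 = 729.
Coefficient = 210 · 16 · 729 = 2449440.

2449440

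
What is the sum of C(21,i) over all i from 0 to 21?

2097152

Setting x = 1 in (1+x)^21 gives Σ C(21,i) = 2^21 = 2097152.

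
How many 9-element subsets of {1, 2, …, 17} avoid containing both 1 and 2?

All 9-subsets: C(17,9) = 24310. Those containing both fixed elements: C(15,7) = 6435.
24310 − 6435 = 17875.

17875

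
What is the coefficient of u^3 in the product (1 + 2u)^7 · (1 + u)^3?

Coefficient of u^3 = Σ_{j} C(7,j)·2^j·C(3,3-j)·1^(3-j) for j from 0 to 3.
= 1 + 42 + 252 + 280 = 575.

575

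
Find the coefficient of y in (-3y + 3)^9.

-177147

The general term is C(9,j)·(-3y)^j·(3)^(9-j); the y^1 term has j = 1.
C(9,1) = 9.
Coefficient = C(9,1) · (-3)^1 · 3^8 = 9 · (-3) · 6561 = -177147.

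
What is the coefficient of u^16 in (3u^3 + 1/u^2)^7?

5103

General term: C(7,j)·(3u^3)^j·(1/u^2)^(7-j), with u-exponent 3j − 2(7−j) = 5j − 14.
Set 5j − 14 = 16: j = 6.
C(7,6) = 7; 3^6 = 729; 1^1 = 1.
Coefficient = 7 · 729 · 1 = 5103.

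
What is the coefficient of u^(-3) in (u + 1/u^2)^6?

20

General term: C(6,j)·(u)^j·(1/u^2)^(6-j), with u-exponent 1j − 2(6−j) = 3j − 12.
Set 3j − 12 = -3: j = 3.
C(6,3) = 20; 1^3 = 1; 1^3 = 1.
Coefficient = 20 · 1 · 1 = 20.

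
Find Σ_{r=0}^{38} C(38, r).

274877906944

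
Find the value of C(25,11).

4457400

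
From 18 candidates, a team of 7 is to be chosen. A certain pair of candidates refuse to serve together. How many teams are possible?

All 7-subsets: C(18,7) = 31824. Those containing both fixed elements: C(16,5) = 4368.
31824 − 4368 = 27456.

27456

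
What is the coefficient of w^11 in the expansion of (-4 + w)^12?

The general term is C(12,j)·(-4)^j·(w)^(12-j); the w^11 term has j = 1.
C(12,1) = 12.
Coefficient = C(12,1) · (-4)^1 = 12 · (-4) = -48.

-48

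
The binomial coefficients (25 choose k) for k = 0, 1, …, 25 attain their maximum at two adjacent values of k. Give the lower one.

For odd n = 25, C(25,k) peaks at k = (n−1)/2 and (n+1)/2; the lower is 12.

12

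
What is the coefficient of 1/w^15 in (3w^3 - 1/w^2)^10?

General term: C(10,j)·(3w^3)^j·(-1/w^2)^(10-j), with w-exponent 3j − 2(10−j) = 5j − 20.
Set 5j − 20 = -15: j = 1.
C(10,1) = 10; 3^1 = 3; (-1)^9 = -1.
Coefficient = 10 · 3 · (-1) = -30.

-30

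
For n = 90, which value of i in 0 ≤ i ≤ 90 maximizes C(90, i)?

C(90,i) is maximized at i = 90/2 = 45.

45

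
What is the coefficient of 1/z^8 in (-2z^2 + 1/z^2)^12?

General term: C(12,j)·(-2z^2)^j·(1/z^2)^(12-j), with z-exponent 2j − 2(12−j) = 4j − 24.
Set 4j − 24 = -8: j = 4.
C(12,4) = 495; (-2)^4 = 16; 1^8 = 1.
Coefficient = 495 · 16 · 1 = 7920.

7920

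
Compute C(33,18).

C(33,18) = C(33,15) by symmetry.
C(33,15) = (33·32·31·30·29·28·27·26·25·24·23·22·21·20·19) / 15! = 1356265350621941760000 / 1307674368000 = 1037158320.

1037158320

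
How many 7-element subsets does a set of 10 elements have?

C(10,7) = C(10,3) by symmetry.
C(10,3) = (10·9·8) / 3! = 720 / 6 = 120.

120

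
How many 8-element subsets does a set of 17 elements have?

24310

C(17,8) = (17·16·15·14·13·12·11·10) / 8! = 980179200 / 40320 = 24310.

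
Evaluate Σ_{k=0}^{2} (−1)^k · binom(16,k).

The partial alternating sum Σ_{k=0}^{2} (−1)^k C(16,k) = (−1)^2 C(15,2) = 105.

105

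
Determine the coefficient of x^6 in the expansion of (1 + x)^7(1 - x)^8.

-35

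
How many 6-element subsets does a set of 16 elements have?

C(16,6) = (16·15·14·13·12·11) / 6! = 5765760 / 720 = 8008.

8008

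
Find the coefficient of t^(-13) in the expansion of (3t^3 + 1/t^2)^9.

27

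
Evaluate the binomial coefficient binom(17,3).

C(17,3) = (17·16·15) / 3! = 4080 / 6 = 680.

680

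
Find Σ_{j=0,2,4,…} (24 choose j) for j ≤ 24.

8388608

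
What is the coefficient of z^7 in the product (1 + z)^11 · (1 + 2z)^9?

Coefficient of z^7 = Σ_{j} C(11,j)·1^j·C(9,7-j)·2^(7-j) for j from 0 to 7.
= 4608 + 59136 + 221760 + 332640 + 221760 + 66528 + 8316 + 330 = 915078.

915078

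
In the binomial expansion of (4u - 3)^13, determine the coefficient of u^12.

-654311424

The general term is C(13,j)·(4u)^j·(-3)^(13-j); the u^12 term has j = 12.
C(13,12) = 13.
Coefficient = C(13,12) · 4^12 · (-3)^1 = 13 · 16777216 · (-3) = -654311424.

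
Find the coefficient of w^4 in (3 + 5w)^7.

590625

The general term is C(7,j)·(3)^j·(5w)^(7-j); the w^4 term has j = 3.
C(7,3) = 35.
Coefficient = C(7,3) · 3^3 · 5^4 = 35 · 27 · 625 = 590625.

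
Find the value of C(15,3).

C(15,3) = (15·14·13) / 3! = 2730 / 6 = 455.

455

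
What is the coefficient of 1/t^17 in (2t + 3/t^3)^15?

5404164480

General term: C(15,j)·(2t)^j·(3/t^3)^(15-j), with t-exponent 1j − 3(15−j) = 4j − 45.
Set 4j − 45 = -17: j = 7.
C(15,7) = 6435; 2^7 = 128; 3^8 = 6561.
Coefficient = 6435 · 128 · 6561 = 5404164480.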